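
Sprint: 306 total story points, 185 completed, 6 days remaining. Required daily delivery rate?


Formula: Required rate = Remaining points / Days left
Remaining = 306 - 185 = 121 points
Required rate = 121 / 6 = 20.17 points/day

20.17 points/day


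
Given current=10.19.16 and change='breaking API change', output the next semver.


Current: 10.19.16
Change category: 'breaking API change' → major bump
SemVer rule: major bump → increment MAJOR, reset MINOR and PATCH to 0
New: 11.0.0

11.0.0


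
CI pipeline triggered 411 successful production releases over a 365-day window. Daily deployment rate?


Formula: deployments per day = releases / days
= 411 / 365
= 1.126 deploys/day
(equivalently, 7.88 deploys/week)

1.126 deploys/day


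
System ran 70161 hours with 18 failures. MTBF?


Formula: MTBF = Total operating time / Number of failures
MTBF = 70161 / 18
MTBF = 3897.83 hours

3897.83 hours


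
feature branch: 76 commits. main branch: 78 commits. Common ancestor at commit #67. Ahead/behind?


Common ancestor: commit #67
feature commits after divergence: 76 - 67 = 9
main commits after divergence: 78 - 67 = 11
feature is 9 commits ahead of main
main is 11 commits ahead of feature

feature ahead: 9, main ahead: 11


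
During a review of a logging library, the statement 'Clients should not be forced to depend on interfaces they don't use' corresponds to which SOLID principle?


This describes the Interface Segregation Principle (ISP)

Interface Segregation Principle (ISP)


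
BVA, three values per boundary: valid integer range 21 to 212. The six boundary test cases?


Range: [21, 212]
Boundaries: just below min, min, min+1, max-1, max, just above max
Values: [20, 21, 22, 211, 212, 213]

[20, 21, 22, 211, 212, 213]


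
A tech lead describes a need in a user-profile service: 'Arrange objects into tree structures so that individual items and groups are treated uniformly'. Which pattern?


This matches the Composite pattern

Composite


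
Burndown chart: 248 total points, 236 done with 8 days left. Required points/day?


Formula: Required rate = Remaining points / Days left
Remaining = 248 - 236 = 12 points
Required rate = 12 / 8 = 1.5 points/day

1.5 points/day


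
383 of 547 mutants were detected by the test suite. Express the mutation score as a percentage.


Mutation score = killed / total * 100
Mutation score = 383 / 547 * 100
Mutation score = 70.02%

70.02%


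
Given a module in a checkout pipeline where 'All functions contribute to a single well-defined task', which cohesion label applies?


Reasoning: Best: single purpose
Type: Functional cohesion

Functional cohesion


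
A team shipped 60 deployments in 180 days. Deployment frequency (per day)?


Formula: deployments per day = releases / days
= 60 / 180
= 0.333 deploys/day
(equivalently, 2.33 deploys/week)

0.333 deploys/day


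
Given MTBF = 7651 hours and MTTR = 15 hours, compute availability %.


Availability = MTBF / (MTBF + MTTR)
Availability = 7651 / (7651 + 15)
Availability = 7651 / 7666
Availability = 99.8043%

99.8043%


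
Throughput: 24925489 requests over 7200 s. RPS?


Formula: throughput = requests / seconds
throughput = 24925489 / 7200
throughput = 3461.87 requests/second

3461.87 requests/second


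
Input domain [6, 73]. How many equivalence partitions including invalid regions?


Valid range: [6, 73]
Class 1: x < 6 — invalid
Class 2: 6 ≤ x ≤ 73 — valid
Class 3: x > 73 — invalid
Total equivalence classes: 3

3 equivalence classes


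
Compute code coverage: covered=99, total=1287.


Coverage = covered / total * 100
Coverage = 99 / 1287 * 100
Coverage = 7.69%

7.69%


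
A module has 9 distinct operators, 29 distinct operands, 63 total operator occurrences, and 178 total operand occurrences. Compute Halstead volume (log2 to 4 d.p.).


Formula: V = N * log2(η), where N = N1 + N2 and η = η1 + η2
η = 9 + 29 = 38
N = 63 + 178 = 241
log2(38) ≈ 5.2479
V = 241 * 5.2479 = 1264.74

1264.74


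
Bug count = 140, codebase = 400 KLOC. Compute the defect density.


Defect density = defects / KLOC
Defect density = 140 / 400
Defect density = 0.35 defects/KLOC

0.35 defects/KLOC


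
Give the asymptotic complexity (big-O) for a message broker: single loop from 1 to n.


Reasoning: one pass through n items
Complexity: O(n)

O(n)


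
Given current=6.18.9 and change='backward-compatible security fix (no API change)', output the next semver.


Current: 6.18.9
Change category: 'backward-compatible security fix (no API change)' → patch bump
SemVer rule: patch bump → increment PATCH (MAJOR and MINOR unchanged)
New: 6.18.10

6.18.10


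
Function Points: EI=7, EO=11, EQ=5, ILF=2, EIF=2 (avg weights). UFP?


UFP = EI*4 + EO*5 + EQ*4 + ILF*10 + EIF*7
UFP = 7*4 + 11*5 + 5*4 + 2*10 + 2*7
UFP = 28 + 55 + 20 + 20 + 14
UFP = 137

137


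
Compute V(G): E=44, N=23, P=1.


Formula: V(G) = E - N + 2P
V(G) = 44 - 23 + 2*1
V(G) = 21 + 2
V(G) = 23

23


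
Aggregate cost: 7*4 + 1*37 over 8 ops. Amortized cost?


Formula: Amortized cost = Total cost / Operations
Total cost = (7 * 4) + (1 * 37)
Total cost = 28 + 37 = 65
Amortized = 65 / 8 = 8.125

8.125


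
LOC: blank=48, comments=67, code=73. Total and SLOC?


Total LOC = blank + comment + code
Total LOC = 48 + 67 + 73 = 188
SLOC (source only) = code = 73

Total LOC: 188, SLOC: 73


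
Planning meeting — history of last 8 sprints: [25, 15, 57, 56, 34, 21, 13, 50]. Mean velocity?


Formula: Avg velocity = Total points / Number of sprints
Points: [25, 15, 57, 56, 34, 21, 13, 50]
Sum = 25 + 15 + 57 + 56 + 34 + 21 + 13 + 50 = 271
Avg velocity = 271 / 8 = 33.88 points/sprint

33.88 points/sprint


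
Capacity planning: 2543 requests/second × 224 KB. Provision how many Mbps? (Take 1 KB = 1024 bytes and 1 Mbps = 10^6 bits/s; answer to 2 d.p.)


Formula: Mbps = payload_bytes * RPS * 8 / 1e6
Payload per request = 224 KB = 224 * 1024 = 229376 bytes
Total bytes/sec = 229376 * 2543 = 583303168
Total bits/sec = 583303168 * 8 = 4666425344
Mbps = 4666425344 / 1e6 = 4666.43

4666.43 Mbps


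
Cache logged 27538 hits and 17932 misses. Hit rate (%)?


Formula: hit rate = hits / (hits + misses) * 100
hit rate = 27538 / (27538 + 17932) * 100
hit rate = 27538 / 45470 * 100
hit rate = 60.56%

60.56%


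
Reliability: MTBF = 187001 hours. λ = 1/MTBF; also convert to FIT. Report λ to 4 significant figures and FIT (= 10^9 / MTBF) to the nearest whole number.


Formula: λ = 1 / MTBF; FIT = λ × 1e9 = 1e9 / MTBF
λ = 1 / 187001 ≈ 5.348e-06 failures/hour
FIT = 1e9 / 187001 ≈ 5348 failures per 1e9 hours (nearest whole number)

λ = 5.348e-06 /h, FIT = 5348


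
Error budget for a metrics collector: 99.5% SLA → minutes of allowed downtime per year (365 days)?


Formula: allowed downtime = period * (100 - SLA) / 100
Period (year (365 days)) = 525600 minutes
Unavailability fraction = (100 - 99.5) / 100
Allowed downtime = 525600 * (100 - 99.5) / 100
Allowed downtime = 2628.0 minutes

2628.0 minutes


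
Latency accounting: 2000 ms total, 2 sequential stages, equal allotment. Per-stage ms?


Formula: per_stage = total_budget / stages
per_stage = 2000 / 2
per_stage = 1000.0 ms

1000.0 ms


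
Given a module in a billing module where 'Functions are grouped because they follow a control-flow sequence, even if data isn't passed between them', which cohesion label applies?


Reasoning: Grouped by order of execution within a routine, not by data flow
Type: Procedural cohesion

Procedural cohesion


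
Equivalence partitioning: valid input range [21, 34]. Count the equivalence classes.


Valid range: [21, 34]
Class 1: x < 21 — invalid
Class 2: 21 ≤ x ≤ 34 — valid
Class 3: x > 34 — invalid
Total equivalence classes: 3

3 equivalence classes


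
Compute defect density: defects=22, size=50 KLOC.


Defect density = defects / KLOC
Defect density = 22 / 50
Defect density = 0.44 defects/KLOC

0.44 defects/KLOC


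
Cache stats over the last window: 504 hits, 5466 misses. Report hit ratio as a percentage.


Formula: hit rate = hits / (hits + misses) * 100
hit rate = 504 / (504 + 5466) * 100
hit rate = 504 / 5970 * 100
hit rate = 8.44%

8.44%


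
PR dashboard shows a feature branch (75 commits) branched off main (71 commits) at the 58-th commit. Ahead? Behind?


Common ancestor: commit #58
feature commits after divergence: 75 - 58 = 17
main commits after divergence: 71 - 58 = 13
feature is 17 commits ahead of main
main is 13 commits ahead of feature

feature ahead: 17, main ahead: 13


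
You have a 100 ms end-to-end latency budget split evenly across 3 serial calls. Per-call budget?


Formula: per_stage = total_budget / stages
per_stage = 100 / 3
per_stage = 33.33 ms

33.33 ms


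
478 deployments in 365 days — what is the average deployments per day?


Formula: deployments per day = releases / days
= 478 / 365
= 1.31 deploys/day
(equivalently, 9.17 deploys/week)

1.31 deploys/day


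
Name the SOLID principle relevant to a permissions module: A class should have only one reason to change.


This describes the Single Responsibility Principle (SRP)

Single Responsibility Principle (SRP)


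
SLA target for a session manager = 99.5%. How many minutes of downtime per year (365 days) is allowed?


Formula: allowed downtime = period * (100 - SLA) / 100
Period (year (365 days)) = 525600 minutes
Unavailability fraction = (100 - 99.5) / 100
Allowed downtime = 525600 * (100 - 99.5) / 100
Allowed downtime = 2628.0 minutes

2628.0 minutes


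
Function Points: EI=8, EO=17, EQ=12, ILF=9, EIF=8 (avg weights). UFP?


UFP = EI*4 + EO*5 + EQ*4 + ILF*10 + EIF*7
UFP = 8*4 + 17*5 + 12*4 + 9*10 + 8*7
UFP = 32 + 85 + 48 + 90 + 56
UFP = 311

311


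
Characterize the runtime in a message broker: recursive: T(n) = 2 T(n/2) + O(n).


Reasoning: master theorem case 2 (merge-sort recurrence)
Complexity: O(n log n)

O(n log n)


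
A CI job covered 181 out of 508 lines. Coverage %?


Coverage = covered / total * 100
Coverage = 181 / 508 * 100
Coverage = 35.63%

35.63%


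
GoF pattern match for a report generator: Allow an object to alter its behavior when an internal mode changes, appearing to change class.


This matches the State pattern

State


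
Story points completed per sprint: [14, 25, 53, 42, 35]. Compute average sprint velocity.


Formula: Avg velocity = Total points / Number of sprints
Points: [14, 25, 53, 42, 35]
Sum = 14 + 25 + 53 + 42 + 35 = 169
Avg velocity = 169 / 5 = 33.8 points/sprint

33.8 points/sprint


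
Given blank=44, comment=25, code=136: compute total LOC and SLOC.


Total LOC = blank + comment + code
Total LOC = 44 + 25 + 136 = 205
SLOC (source only) = code = 136

Total LOC: 205, SLOC: 136


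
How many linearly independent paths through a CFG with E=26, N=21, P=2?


Formula: V(G) = E - N + 2P
V(G) = 26 - 21 + 2*2
V(G) = 5 + 4
V(G) = 9

9


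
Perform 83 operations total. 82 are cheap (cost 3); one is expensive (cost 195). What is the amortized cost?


Formula: Amortized cost = Total cost / Operations
Total cost = (82 * 3) + (1 * 195)
Total cost = 246 + 195 = 441
Amortized = 441 / 83 = 5.3133

5.3133


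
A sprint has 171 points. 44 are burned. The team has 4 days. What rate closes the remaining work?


Formula: Required rate = Remaining points / Days left
Remaining = 171 - 44 = 127 points
Required rate = 127 / 4 = 31.75 points/day

31.75 points/day


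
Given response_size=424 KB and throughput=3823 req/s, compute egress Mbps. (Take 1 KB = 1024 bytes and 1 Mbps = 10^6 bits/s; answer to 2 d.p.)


Formula: Mbps = payload_bytes * RPS * 8 / 1e6
Payload per request = 424 KB = 424 * 1024 = 434176 bytes
Total bytes/sec = 434176 * 3823 = 1659854848
Total bits/sec = 1659854848 * 8 = 13278838784
Mbps = 13278838784 / 1e6 = 13278.84

13278.84 Mbps


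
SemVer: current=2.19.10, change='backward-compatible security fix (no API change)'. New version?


Current: 2.19.10
Change category: 'backward-compatible security fix (no API change)' → patch bump
SemVer rule: patch bump → increment PATCH (MAJOR and MINOR unchanged)
New: 2.19.11

2.19.11


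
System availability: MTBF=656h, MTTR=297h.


Availability = MTBF / (MTBF + MTTR)
Availability = 656 / (656 + 297)
Availability = 656 / 953
Availability = 68.8353%

68.8353%


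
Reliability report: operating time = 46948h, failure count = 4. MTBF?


Formula: MTBF = Total operating time / Number of failures
MTBF = 46948 / 4
MTBF = 11737.0 hours

11737.0 hours


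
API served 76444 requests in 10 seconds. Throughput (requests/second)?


Formula: throughput = requests / seconds
throughput = 76444 / 10
throughput = 7644.4 requests/second

7644.4 requests/second


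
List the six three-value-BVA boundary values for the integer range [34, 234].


Range: [34, 234]
Boundaries: just below min, min, min+1, max-1, max, just above max
Values: [33, 34, 35, 233, 234, 235]

[33, 34, 35, 233, 234, 235]


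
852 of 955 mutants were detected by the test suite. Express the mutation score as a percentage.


Mutation score = killed / total * 100
Mutation score = 852 / 955 * 100
Mutation score = 89.21%

89.21%


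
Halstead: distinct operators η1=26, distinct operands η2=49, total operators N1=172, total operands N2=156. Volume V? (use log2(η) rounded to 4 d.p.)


Formula: V = N * log2(η), where N = N1 + N2 and η = η1 + η2
η = 26 + 49 = 75
N = 172 + 156 = 328
log2(75) ≈ 6.2288
V = 328 * 6.2288 = 2043.05

2043.05


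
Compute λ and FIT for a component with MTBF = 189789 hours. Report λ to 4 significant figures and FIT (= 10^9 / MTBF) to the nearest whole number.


Formula: λ = 1 / MTBF; FIT = λ × 1e9 = 1e9 / MTBF
λ = 1 / 189789 ≈ 5.269e-06 failures/hour
FIT = 1e9 / 189789 ≈ 5269 failures per 1e9 hours (nearest whole number)

λ = 5.269e-06 /h, FIT = 5269


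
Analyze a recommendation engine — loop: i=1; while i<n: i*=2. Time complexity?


Reasoning: i doubles each step so iterations are log2(n)
Complexity: O(log n)

O(log n)


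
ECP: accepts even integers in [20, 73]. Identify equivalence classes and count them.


Constraint: even integers in [20, 73]
Class 1: x < 20 — out-of-range invalid
Class 2: x in [20,73] but odd — wrong type invalid
Class 3: x in [20,73] and even — valid
Class 4: x > 73 — out-of-range invalid
Total equivalence classes: 4

4 equivalence classes


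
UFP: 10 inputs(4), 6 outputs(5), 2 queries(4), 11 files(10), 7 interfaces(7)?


UFP = EI*4 + EO*5 + EQ*4 + ILF*10 + EIF*7
UFP = 10*4 + 6*5 + 2*4 + 11*10 + 7*7
UFP = 40 + 30 + 8 + 110 + 49
UFP = 237

237


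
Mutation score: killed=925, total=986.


Mutation score = killed / total * 100
Mutation score = 925 / 986 * 100
Mutation score = 93.81%

93.81%


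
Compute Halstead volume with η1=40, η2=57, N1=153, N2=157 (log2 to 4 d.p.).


Formula: V = N * log2(η), where N = N1 + N2 and η = η1 + η2
η = 40 + 57 = 97
N = 153 + 157 = 310
log2(97) ≈ 6.5999
V = 310 * 6.5999 = 2045.97

2045.97


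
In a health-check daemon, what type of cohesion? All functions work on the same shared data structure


Reasoning: Functions share data
Type: Communicational cohesion

Communicational cohesion


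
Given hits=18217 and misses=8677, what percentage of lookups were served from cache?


Formula: hit rate = hits / (hits + misses) * 100
hit rate = 18217 / (18217 + 8677) * 100
hit rate = 18217 / 26894 * 100
hit rate = 67.74%

67.74%


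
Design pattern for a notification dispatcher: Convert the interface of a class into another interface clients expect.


This matches the Adapter pattern

Adapter


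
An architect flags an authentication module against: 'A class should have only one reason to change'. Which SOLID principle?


This describes the Single Responsibility Principle (SRP)

Single Responsibility Principle (SRP)


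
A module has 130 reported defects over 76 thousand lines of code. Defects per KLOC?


Defect density = defects / KLOC
Defect density = 130 / 76
Defect density = 1.711 defects/KLOC

1.711 defects/KLOC


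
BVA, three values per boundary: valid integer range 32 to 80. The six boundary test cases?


Range: [32, 80]
Boundaries: just below min, min, min+1, max-1, max, just above max
Values: [31, 32, 33, 79, 80, 81]

[31, 32, 33, 79, 80, 81]


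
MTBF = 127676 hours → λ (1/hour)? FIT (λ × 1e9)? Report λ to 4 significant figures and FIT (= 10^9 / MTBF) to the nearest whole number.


Formula: λ = 1 / MTBF; FIT = λ × 1e9 = 1e9 / MTBF
λ = 1 / 127676 ≈ 7.832e-06 failures/hour
FIT = 1e9 / 127676 ≈ 7832 failures per 1e9 hours (nearest whole number)

λ = 7.832e-06 /h, FIT = 7832


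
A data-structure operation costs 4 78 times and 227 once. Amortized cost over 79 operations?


Formula: Amortized cost = Total cost / Operations
Total cost = (78 * 4) + (1 * 227)
Total cost = 312 + 227 = 539
Amortized = 539 / 79 = 6.8228

6.8228


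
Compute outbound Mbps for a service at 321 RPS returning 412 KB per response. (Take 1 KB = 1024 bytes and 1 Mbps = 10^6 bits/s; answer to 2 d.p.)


Formula: Mbps = payload_bytes * RPS * 8 / 1e6
Payload per request = 412 KB = 412 * 1024 = 421888 bytes
Total bytes/sec = 421888 * 321 = 135426048
Total bits/sec = 135426048 * 8 = 1083408384
Mbps = 1083408384 / 1e6 = 1083.41

1083.41 Mbps


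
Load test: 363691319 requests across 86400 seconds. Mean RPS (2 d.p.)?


Formula: throughput = requests / seconds
throughput = 363691319 / 86400
throughput = 4209.39 requests/second

4209.39 requests/second


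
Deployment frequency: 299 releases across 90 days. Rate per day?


Formula: deployments per day = releases / days
= 299 / 90
= 3.322 deploys/day
(equivalently, 23.26 deploys/week)

3.322 deploys/day


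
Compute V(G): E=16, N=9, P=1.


Formula: V(G) = E - N + 2P
V(G) = 16 - 9 + 2*1
V(G) = 7 + 2
V(G) = 9

9


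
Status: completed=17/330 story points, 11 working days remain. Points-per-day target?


Formula: Required rate = Remaining points / Days left
Remaining = 330 - 17 = 313 points
Required rate = 313 / 11 = 28.45 points/day

28.45 points/day


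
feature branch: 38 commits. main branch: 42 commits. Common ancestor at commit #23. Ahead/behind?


Common ancestor: commit #23
feature commits after divergence: 38 - 23 = 15
main commits after divergence: 42 - 23 = 19
feature is 15 commits ahead of main
main is 19 commits ahead of feature

feature ahead: 15, main ahead: 19


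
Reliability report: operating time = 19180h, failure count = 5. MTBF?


Formula: MTBF = Total operating time / Number of failures
MTBF = 19180 / 5
MTBF = 3836.0 hours

3836.0 hours


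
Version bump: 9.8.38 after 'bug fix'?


Current: 9.8.38
Change category: 'bug fix' → patch bump
SemVer rule: patch bump → increment PATCH (MAJOR and MINOR unchanged)
New: 9.8.39

9.8.39


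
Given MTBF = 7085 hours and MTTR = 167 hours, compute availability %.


Availability = MTBF / (MTBF + MTTR)
Availability = 7085 / (7085 + 167)
Availability = 7085 / 7252
Availability = 97.6972%

97.6972%


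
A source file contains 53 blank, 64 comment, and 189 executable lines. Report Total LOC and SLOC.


Total LOC = blank + comment + code
Total LOC = 53 + 64 + 189 = 306
SLOC (source only) = code = 189

Total LOC: 306, SLOC: 189


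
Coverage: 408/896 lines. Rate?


Coverage = covered / total * 100
Coverage = 408 / 896 * 100
Coverage = 45.54%

45.54%


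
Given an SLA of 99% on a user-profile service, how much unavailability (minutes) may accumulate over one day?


Formula: allowed downtime = period * (100 - SLA) / 100
Period (day) = 1440 minutes
Unavailability fraction = (100 - 99.0) / 100
Allowed downtime = 1440 * (100 - 99.0) / 100
Allowed downtime = 14.4 minutes

14.4 minutes


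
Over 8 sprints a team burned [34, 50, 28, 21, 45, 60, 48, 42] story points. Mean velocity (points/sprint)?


Formula: Avg velocity = Total points / Number of sprints
Points: [34, 50, 28, 21, 45, 60, 48, 42]
Sum = 34 + 50 + 28 + 21 + 45 + 60 + 48 + 42 = 328
Avg velocity = 328 / 8 = 41.0 points/sprint

41.0 points/sprint


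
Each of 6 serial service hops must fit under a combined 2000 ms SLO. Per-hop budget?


Formula: per_stage = total_budget / stages
per_stage = 2000 / 6
per_stage = 333.33 ms

333.33 ms


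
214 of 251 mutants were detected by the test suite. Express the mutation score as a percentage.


Mutation score = killed / total * 100
Mutation score = 214 / 251 * 100
Mutation score = 85.26%

85.26%


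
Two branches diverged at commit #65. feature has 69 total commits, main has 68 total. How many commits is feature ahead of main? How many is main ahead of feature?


Common ancestor: commit #65
feature commits after divergence: 69 - 65 = 4
main commits after divergence: 68 - 65 = 3
feature is 4 commits ahead of main
main is 3 commits ahead of feature

feature ahead: 4, main ahead: 3


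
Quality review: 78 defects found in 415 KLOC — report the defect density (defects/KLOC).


Defect density = defects / KLOC
Defect density = 78 / 415
Defect density = 0.188 defects/KLOC

0.188 defects/KLOC


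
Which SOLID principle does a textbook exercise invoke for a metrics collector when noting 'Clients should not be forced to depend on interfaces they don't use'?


This describes the Interface Segregation Principle (ISP)

Interface Segregation Principle (ISP)


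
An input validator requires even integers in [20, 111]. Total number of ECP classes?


Constraint: even integers in [20, 111]
Class 1: x < 20 — out-of-range invalid
Class 2: x in [20,111] but odd — wrong type invalid
Class 3: x in [20,111] and even — valid
Class 4: x > 111 — out-of-range invalid
Total equivalence classes: 4

4 equivalence classes


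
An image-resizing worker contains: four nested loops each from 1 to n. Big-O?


Reasoning: four levels of nesting
Complexity: O(n^4)

O(n^4)


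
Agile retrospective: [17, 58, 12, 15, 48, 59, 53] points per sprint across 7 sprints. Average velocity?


Formula: Avg velocity = Total points / Number of sprints
Points: [17, 58, 12, 15, 48, 59, 53]
Sum = 17 + 58 + 12 + 15 + 48 + 59 + 53 = 262
Avg velocity = 262 / 7 = 37.43 points/sprint

37.43 points/sprint


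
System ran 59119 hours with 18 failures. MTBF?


Formula: MTBF = Total operating time / Number of failures
MTBF = 59119 / 18
MTBF = 3284.39 hours

3284.39 hours


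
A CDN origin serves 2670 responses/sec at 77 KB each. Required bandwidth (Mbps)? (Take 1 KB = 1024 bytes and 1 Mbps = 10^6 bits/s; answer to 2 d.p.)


Formula: Mbps = payload_bytes * RPS * 8 / 1e6
Payload per request = 77 KB = 77 * 1024 = 78848 bytes
Total bytes/sec = 78848 * 2670 = 210524160
Total bits/sec = 210524160 * 8 = 1684193280
Mbps = 1684193280 / 1e6 = 1684.19

1684.19 Mbps


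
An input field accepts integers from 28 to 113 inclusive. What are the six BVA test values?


Range: [28, 113]
Boundaries: just below min, min, min+1, max-1, max, just above max
Values: [27, 28, 29, 112, 113, 114]

[27, 28, 29, 112, 113, 114]


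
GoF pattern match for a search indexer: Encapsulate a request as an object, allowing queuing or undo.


This matches the Command pattern

Command


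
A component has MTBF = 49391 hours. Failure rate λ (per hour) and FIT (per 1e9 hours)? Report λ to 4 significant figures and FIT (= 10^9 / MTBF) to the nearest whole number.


Formula: λ = 1 / MTBF; FIT = λ × 1e9 = 1e9 / MTBF
λ = 1 / 49391 ≈ 2.025e-05 failures/hour
FIT = 1e9 / 49391 ≈ 20247 failures per 1e9 hours (nearest whole number)

λ = 2.025e-05 /h, FIT = 20247


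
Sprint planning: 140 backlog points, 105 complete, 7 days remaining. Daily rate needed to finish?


Formula: Required rate = Remaining points / Days left
Remaining = 140 - 105 = 35 points
Required rate = 35 / 7 = 5.0 points/day

5.0 points/day


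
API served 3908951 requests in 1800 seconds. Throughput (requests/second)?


Formula: throughput = requests / seconds
throughput = 3908951 / 1800
throughput = 2171.64 requests/second

2171.64 requests/second


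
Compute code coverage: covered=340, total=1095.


Coverage = covered / total * 100
Coverage = 340 / 1095 * 100
Coverage = 31.05%

31.05%


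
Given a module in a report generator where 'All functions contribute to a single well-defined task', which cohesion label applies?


Reasoning: Best: single purpose
Type: Functional cohesion

Functional cohesion


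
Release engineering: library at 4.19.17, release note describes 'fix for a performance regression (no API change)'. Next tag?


Current: 4.19.17
Change category: 'fix for a performance regression (no API change)' → patch bump
SemVer rule: patch bump → increment PATCH (MAJOR and MINOR unchanged)
New: 4.19.18

4.19.18


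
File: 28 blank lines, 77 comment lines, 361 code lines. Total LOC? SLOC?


Total LOC = blank + comment + code
Total LOC = 28 + 77 + 361 = 466
SLOC (source only) = code = 361

Total LOC: 466, SLOC: 361


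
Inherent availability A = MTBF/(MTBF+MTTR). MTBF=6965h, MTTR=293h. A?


Availability = MTBF / (MTBF + MTTR)
Availability = 6965 / (6965 + 293)
Availability = 6965 / 7258
Availability = 95.9631%

95.9631%


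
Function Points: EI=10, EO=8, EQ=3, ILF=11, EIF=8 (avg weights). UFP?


UFP = EI*4 + EO*5 + EQ*4 + ILF*10 + EIF*7
UFP = 10*4 + 8*5 + 3*4 + 11*10 + 8*7
UFP = 40 + 40 + 12 + 110 + 56
UFP = 258

258


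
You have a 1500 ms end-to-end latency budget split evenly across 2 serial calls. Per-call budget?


Formula: per_stage = total_budget / stages
per_stage = 1500 / 2
per_stage = 750.0 ms

750.0 ms


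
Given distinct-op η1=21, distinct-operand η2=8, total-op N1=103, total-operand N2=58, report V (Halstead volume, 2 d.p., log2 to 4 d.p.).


Formula: V = N * log2(η), where N = N1 + N2 and η = η1 + η2
η = 21 + 8 = 29
N = 103 + 58 = 161
log2(29) ≈ 4.8580
V = 161 * 4.8580 = 782.14

782.14


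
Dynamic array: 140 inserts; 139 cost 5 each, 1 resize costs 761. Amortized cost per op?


Formula: Amortized cost = Total cost / Operations
Total cost = (139 * 5) + (1 * 761)
Total cost = 695 + 761 = 1456
Amortized = 1456 / 140 = 10.4

10.4


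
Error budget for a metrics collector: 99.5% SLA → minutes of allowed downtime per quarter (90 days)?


Formula: allowed downtime = period * (100 - SLA) / 100
Period (quarter (90 days)) = 129600 minutes
Unavailability fraction = (100 - 99.5) / 100
Allowed downtime = 129600 * (100 - 99.5) / 100
Allowed downtime = 648.0 minutes

648.0 minutes


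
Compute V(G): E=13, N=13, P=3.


Formula: V(G) = E - N + 2P
V(G) = 13 - 13 + 2*3
V(G) = 0 + 6
V(G) = 6

6


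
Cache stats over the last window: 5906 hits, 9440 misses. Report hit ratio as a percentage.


Formula: hit rate = hits / (hits + misses) * 100
hit rate = 5906 / (5906 + 9440) * 100
hit rate = 5906 / 15346 * 100
hit rate = 38.49%

38.49%


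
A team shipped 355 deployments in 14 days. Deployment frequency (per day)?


Formula: deployments per day = releases / days
= 355 / 14
= 25.357 deploys/day
(equivalently, 177.5 deploys/week)

25.357 deploys/day


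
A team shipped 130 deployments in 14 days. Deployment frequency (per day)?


Formula: deployments per day = releases / days
= 130 / 14
= 9.286 deploys/day
(equivalently, 65.0 deploys/week)

9.286 deploys/day


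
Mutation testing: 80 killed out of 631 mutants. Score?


Mutation score = killed / total * 100
Mutation score = 80 / 631 * 100
Mutation score = 12.68%

12.68%


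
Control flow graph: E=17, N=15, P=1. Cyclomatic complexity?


Formula: V(G) = E - N + 2P
V(G) = 17 - 15 + 2*1
V(G) = 2 + 2
V(G) = 4

4


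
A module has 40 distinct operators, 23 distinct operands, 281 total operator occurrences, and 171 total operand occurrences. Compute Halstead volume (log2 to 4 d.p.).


Formula: V = N * log2(η), where N = N1 + N2 and η = η1 + η2
η = 40 + 23 = 63
N = 281 + 171 = 452
log2(63) ≈ 5.9773
V = 452 * 5.9773 = 2701.74

2701.74


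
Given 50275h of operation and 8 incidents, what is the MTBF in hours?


Formula: MTBF = Total operating time / Number of failures
MTBF = 50275 / 8
MTBF = 6284.38 hours

6284.38 hours


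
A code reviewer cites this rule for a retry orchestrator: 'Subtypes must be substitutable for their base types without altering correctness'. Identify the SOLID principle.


This describes the Liskov Substitution Principle (LSP)

Liskov Substitution Principle (LSP)


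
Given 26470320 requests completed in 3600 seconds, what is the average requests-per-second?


Formula: throughput = requests / seconds
throughput = 26470320 / 3600
throughput = 7352.87 requests/second

7352.87 requests/second


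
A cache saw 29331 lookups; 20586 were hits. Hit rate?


Formula: hit rate = hits / (hits + misses) * 100
hit rate = 20586 / (20586 + 8745) * 100
hit rate = 20586 / 29331 * 100
hit rate = 70.19%

70.19%


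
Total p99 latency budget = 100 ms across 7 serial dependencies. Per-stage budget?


Formula: per_stage = total_budget / stages
per_stage = 100 / 7
per_stage = 14.29 ms

14.29 ms


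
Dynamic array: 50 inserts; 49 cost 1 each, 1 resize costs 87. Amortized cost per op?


Formula: Amortized cost = Total cost / Operations
Total cost = (49 * 1) + (1 * 87)
Total cost = 49 + 87 = 136
Amortized = 136 / 50 = 2.72

2.72


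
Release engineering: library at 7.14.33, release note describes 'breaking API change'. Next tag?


Current: 7.14.33
Change category: 'breaking API change' → major bump
SemVer rule: major bump → increment MAJOR, reset MINOR and PATCH to 0
New: 8.0.0

8.0.0


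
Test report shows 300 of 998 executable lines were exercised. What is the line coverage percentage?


Coverage = covered / total * 100
Coverage = 300 / 998 * 100
Coverage = 30.06%

30.06%


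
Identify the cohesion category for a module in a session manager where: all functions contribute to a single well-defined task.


Reasoning: Best: single purpose
Type: Functional cohesion

Functional cohesion


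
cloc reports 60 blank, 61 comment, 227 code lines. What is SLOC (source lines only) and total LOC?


Total LOC = blank + comment + code
Total LOC = 60 + 61 + 227 = 348
SLOC (source only) = code = 227

Total LOC: 348, SLOC: 227


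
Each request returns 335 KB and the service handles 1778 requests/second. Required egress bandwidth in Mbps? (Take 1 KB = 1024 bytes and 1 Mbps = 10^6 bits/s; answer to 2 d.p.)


Formula: Mbps = payload_bytes * RPS * 8 / 1e6
Payload per request = 335 KB = 335 * 1024 = 343040 bytes
Total bytes/sec = 343040 * 1778 = 609925120
Total bits/sec = 609925120 * 8 = 4879400960
Mbps = 4879400960 / 1e6 = 4879.4

4879.4 Mbps


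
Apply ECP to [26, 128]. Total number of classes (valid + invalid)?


Valid range: [26, 128]
Class 1: x < 26 — invalid
Class 2: 26 ≤ x ≤ 128 — valid
Class 3: x > 128 — invalid
Total equivalence classes: 3

3 equivalence classes


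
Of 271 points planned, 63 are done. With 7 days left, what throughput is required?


Formula: Required rate = Remaining points / Days left
Remaining = 271 - 63 = 208 points
Required rate = 208 / 7 = 29.71 points/day

29.71 points/day


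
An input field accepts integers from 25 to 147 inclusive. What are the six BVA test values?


Range: [25, 147]
Boundaries: just below min, min, min+1, max-1, max, just above max
Values: [24, 25, 26, 146, 147, 148]

[24, 25, 26, 146, 147, 148]


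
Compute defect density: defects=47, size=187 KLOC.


Defect density = defects / KLOC
Defect density = 47 / 187
Defect density = 0.251 defects/KLOC

0.251 defects/KLOC


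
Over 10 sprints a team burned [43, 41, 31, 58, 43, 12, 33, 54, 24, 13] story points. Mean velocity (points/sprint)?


Formula: Avg velocity = Total points / Number of sprints
Points: [43, 41, 31, 58, 43, 12, 33, 54, 24, 13]
Sum = 43 + 41 + 31 + 58 + 43 + 12 + 33 + 54 + 24 + 13 = 352
Avg velocity = 352 / 10 = 35.2 points/sprint

35.2 points/sprint


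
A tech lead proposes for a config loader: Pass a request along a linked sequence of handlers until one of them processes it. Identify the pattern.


This matches the Chain of Responsibility pattern

Chain of Responsibility


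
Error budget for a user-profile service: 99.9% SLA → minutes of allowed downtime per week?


Formula: allowed downtime = period * (100 - SLA) / 100
Period (week) = 10080 minutes
Unavailability fraction = (100 - 99.9) / 100
Allowed downtime = 10080 * (100 - 99.9) / 100
Allowed downtime = 10.08 minutes

10.08 minutes


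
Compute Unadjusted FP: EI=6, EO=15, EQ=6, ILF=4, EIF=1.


UFP = EI*4 + EO*5 + EQ*4 + ILF*10 + EIF*7
UFP = 6*4 + 15*5 + 6*4 + 4*10 + 1*7
UFP = 24 + 75 + 24 + 40 + 7
UFP = 170

170


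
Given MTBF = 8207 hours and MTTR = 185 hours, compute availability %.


Availability = MTBF / (MTBF + MTTR)
Availability = 8207 / (8207 + 185)
Availability = 8207 / 8392
Availability = 97.7955%

97.7955%


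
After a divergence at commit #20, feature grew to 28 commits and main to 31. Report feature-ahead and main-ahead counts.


Common ancestor: commit #20
feature commits after divergence: 28 - 20 = 8
main commits after divergence: 31 - 20 = 11
feature is 8 commits ahead of main
main is 11 commits ahead of feature

feature ahead: 8, main ahead: 11


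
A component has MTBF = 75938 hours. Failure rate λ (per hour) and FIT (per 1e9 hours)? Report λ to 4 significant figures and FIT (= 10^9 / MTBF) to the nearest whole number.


Formula: λ = 1 / MTBF; FIT = λ × 1e9 = 1e9 / MTBF
λ = 1 / 75938 ≈ 1.317e-05 failures/hour
FIT = 1e9 / 75938 ≈ 13169 failures per 1e9 hours (nearest whole number)

λ = 1.317e-05 /h, FIT = 13169


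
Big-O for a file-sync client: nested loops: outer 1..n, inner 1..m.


Reasoning: product of independent bounds
Complexity: O(n*m)

O(n*m)


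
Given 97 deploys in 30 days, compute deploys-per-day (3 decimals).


Formula: deployments per day = releases / days
= 97 / 30
= 3.233 deploys/day
(equivalently, 22.63 deploys/week)

3.233 deploys/day


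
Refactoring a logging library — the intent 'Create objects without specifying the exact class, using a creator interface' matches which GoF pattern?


This matches the Factory Method pattern

Factory Method


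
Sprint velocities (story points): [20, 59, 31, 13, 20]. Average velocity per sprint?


Formula: Avg velocity = Total points / Number of sprints
Points: [20, 59, 31, 13, 20]
Sum = 20 + 59 + 31 + 13 + 20 = 143
Avg velocity = 143 / 5 = 28.6 points/sprint

28.6 points/sprint


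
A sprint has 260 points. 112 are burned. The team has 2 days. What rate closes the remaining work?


Formula: Required rate = Remaining points / Days left
Remaining = 260 - 112 = 148 points
Required rate = 148 / 2 = 74.0 points/day

74.0 points/day


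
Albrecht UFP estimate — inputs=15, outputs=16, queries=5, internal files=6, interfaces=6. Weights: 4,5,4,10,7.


UFP = EI*4 + EO*5 + EQ*4 + ILF*10 + EIF*7
UFP = 15*4 + 16*5 + 5*4 + 6*10 + 6*7
UFP = 60 + 80 + 20 + 60 + 42
UFP = 262

262


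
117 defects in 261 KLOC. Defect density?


Defect density = defects / KLOC
Defect density = 117 / 261
Defect density = 0.448 defects/KLOC

0.448 defects/KLOC


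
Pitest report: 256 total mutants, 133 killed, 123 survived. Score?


Mutation score = killed / total * 100
Mutation score = 133 / 256 * 100
Mutation score = 51.95%

51.95%


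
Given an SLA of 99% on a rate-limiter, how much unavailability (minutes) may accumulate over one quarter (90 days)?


Formula: allowed downtime = period * (100 - SLA) / 100
Period (quarter (90 days)) = 129600 minutes
Unavailability fraction = (100 - 99.0) / 100
Allowed downtime = 129600 * (100 - 99.0) / 100
Allowed downtime = 1296.0 minutes

1296.0 minutes


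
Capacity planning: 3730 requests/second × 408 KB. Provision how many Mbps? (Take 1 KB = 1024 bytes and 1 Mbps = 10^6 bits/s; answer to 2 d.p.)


Formula: Mbps = payload_bytes * RPS * 8 / 1e6
Payload per request = 408 KB = 408 * 1024 = 417792 bytes
Total bytes/sec = 417792 * 3730 = 1558364160
Total bits/sec = 1558364160 * 8 = 12466913280
Mbps = 12466913280 / 1e6 = 12466.91

12466.91 Mbps


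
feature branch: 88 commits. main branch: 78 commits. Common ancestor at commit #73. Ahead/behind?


Common ancestor: commit #73
feature commits after divergence: 88 - 73 = 15
main commits after divergence: 78 - 73 = 5
feature is 15 commits ahead of main
main is 5 commits ahead of feature

feature ahead: 15, main ahead: 5


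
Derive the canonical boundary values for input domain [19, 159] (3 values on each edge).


Range: [19, 159]
Boundaries: just below min, min, min+1, max-1, max, just above max
Values: [18, 19, 20, 158, 159, 160]

[18, 19, 20, 158, 159, 160]


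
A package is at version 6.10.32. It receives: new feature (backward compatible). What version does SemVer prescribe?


Current: 6.10.32
Change category: 'new feature (backward compatible)' → minor bump
SemVer rule: minor bump → increment MINOR, reset PATCH to 0 (MAJOR unchanged)
New: 6.11.0

6.11.0


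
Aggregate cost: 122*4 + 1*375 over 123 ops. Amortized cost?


Formula: Amortized cost = Total cost / Operations
Total cost = (122 * 4) + (1 * 375)
Total cost = 488 + 375 = 863
Amortized = 863 / 123 = 7.0163

7.0163


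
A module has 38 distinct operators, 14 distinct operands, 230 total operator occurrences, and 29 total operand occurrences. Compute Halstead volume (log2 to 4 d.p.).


Formula: V = N * log2(η), where N = N1 + N2 and η = η1 + η2
η = 38 + 14 = 52
N = 230 + 29 = 259
log2(52) ≈ 5.7004
V = 259 * 5.7004 = 1476.40

1476.40


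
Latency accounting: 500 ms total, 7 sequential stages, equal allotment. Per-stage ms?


Formula: per_stage = total_budget / stages
per_stage = 500 / 7
per_stage = 71.43 ms

71.43 ms


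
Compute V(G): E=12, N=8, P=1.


Formula: V(G) = E - N + 2P
V(G) = 12 - 8 + 2*1
V(G) = 4 + 2
V(G) = 6

6


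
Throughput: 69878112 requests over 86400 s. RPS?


Formula: throughput = requests / seconds
throughput = 69878112 / 86400
throughput = 808.77 requests/second

808.77 requests/second


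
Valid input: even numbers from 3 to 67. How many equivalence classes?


Constraint: even integers in [3, 67]
Class 1: x < 3 — out-of-range invalid
Class 2: x in [3,67] but odd — wrong type invalid
Class 3: x in [3,67] and even — valid
Class 4: x > 67 — out-of-range invalid
Total equivalence classes: 4

4 equivalence classes


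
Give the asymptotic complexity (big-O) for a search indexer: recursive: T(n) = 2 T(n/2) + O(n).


Reasoning: master theorem case 2 (merge-sort recurrence)
Complexity: O(n log n)

O(n log n)


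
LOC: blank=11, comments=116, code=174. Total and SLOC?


Total LOC = blank + comment + code
Total LOC = 11 + 116 + 174 = 301
SLOC (source only) = code = 174

Total LOC: 301, SLOC: 174


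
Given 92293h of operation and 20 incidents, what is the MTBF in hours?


Formula: MTBF = Total operating time / Number of failures
MTBF = 92293 / 20
MTBF = 4614.65 hours

4614.65 hours


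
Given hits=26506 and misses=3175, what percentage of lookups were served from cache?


Formula: hit rate = hits / (hits + misses) * 100
hit rate = 26506 / (26506 + 3175) * 100
hit rate = 26506 / 29681 * 100
hit rate = 89.3%

89.3%


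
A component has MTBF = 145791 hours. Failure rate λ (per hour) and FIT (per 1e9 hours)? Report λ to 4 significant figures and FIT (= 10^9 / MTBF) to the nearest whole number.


Formula: λ = 1 / MTBF; FIT = λ × 1e9 = 1e9 / MTBF
λ = 1 / 145791 ≈ 6.859e-06 failures/hour
FIT = 1e9 / 145791 ≈ 6859 failures per 1e9 hours (nearest whole number)

λ = 6.859e-06 /h, FIT = 6859
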